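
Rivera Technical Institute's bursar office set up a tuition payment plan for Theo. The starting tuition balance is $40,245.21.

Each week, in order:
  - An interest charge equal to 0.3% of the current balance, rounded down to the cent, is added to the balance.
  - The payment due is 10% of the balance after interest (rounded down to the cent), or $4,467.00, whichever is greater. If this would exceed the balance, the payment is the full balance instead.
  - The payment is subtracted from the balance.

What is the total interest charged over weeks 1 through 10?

$615.83

Week 1: opening $40,245.21; interest $120.73 → $40,365.94; payment $4,467.00; balance $35,898.94
Week 2: opening $35,898.94; interest $107.69 → $36,006.63; payment $4,467.00; balance $31,539.63
Week 3: opening $31,539.63; interest $94.61 → $31,634.24; payment $4,467.00; balance $27,167.24
Week 4: opening $27,167.24; interest $81.50 → $27,248.74; payment $4,467.00; balance $22,781.74
Week 5: opening $22,781.74; interest $68.34 → $22,850.08; payment $4,467.00; balance $18,383.08
Week 6: opening $18,383.08; interest $55.14 → $18,438.22; payment $4,467.00; balance $13,971.22
Week 7: opening $13,971.22; interest $41.91 → $14,013.13; payment $4,467.00; balance $9,546.13
Week 8: opening $9,546.13; interest $28.63 → $9,574.76; payment $4,467.00; balance $5,107.76
Week 9: opening $5,107.76; interest $15.32 → $5,123.08; payment $4,467.00; balance $656.08
Week 10: opening $656.08; interest $1.96 → $658.04; payment $658.04; balance $0.00
Total interest: $120.73 + $107.69 + $94.61 + $81.50 + $68.34 + $55.14 + $41.91 + $28.63 + $15.32 + $1.96 = $615.83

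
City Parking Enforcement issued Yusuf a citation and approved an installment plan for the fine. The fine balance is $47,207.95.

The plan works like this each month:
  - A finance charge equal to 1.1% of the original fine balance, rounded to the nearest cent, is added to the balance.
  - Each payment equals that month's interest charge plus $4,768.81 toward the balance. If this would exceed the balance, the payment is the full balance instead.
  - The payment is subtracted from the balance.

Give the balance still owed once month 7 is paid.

$13,826.28

Month 1: opening $47,207.95; interest $519.29 → $47,727.24; payment $5,288.10; balance $42,439.14
Month 2: opening $42,439.14; interest $519.29 → $42,958.43; payment $5,288.10; balance $37,670.33
Month 3: opening $37,670.33; interest $519.29 → $38,189.62; payment $5,288.10; balance $32,901.52
Month 4: opening $32,901.52; interest $519.29 → $33,420.81; payment $5,288.10; balance $28,132.71
Month 5: opening $28,132.71; interest $519.29 → $28,652.00; payment $5,288.10; balance $23,363.90
Month 6: opening $23,363.90; interest $519.29 → $23,883.19; payment $5,288.10; balance $18,595.09
Month 7: opening $18,595.09; interest $519.29 → $19,114.38; payment $5,288.10; balance $13,826.28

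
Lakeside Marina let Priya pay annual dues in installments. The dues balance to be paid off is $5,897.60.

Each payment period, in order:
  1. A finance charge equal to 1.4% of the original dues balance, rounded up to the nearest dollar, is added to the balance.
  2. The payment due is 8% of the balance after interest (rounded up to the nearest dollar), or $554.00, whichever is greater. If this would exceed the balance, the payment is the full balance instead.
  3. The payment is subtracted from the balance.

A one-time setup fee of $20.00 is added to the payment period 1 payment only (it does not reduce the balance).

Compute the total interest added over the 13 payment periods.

$1,079.00

# | Opening | Interest | Payment | Fee | End bal
1 | $5,897.60 | $83.00 | $554.00 | $20.00 | $5,426.60
2 | $5,426.60 | $83.00 | $554.00 | — | $4,955.60
3 | $4,955.60 | $83.00 | $554.00 | — | $4,484.60
4 | $4,484.60 | $83.00 | $554.00 | — | $4,013.60
5 | $4,013.60 | $83.00 | $554.00 | — | $3,542.60
6 | $3,542.60 | $83.00 | $554.00 | — | $3,071.60
7 | $3,071.60 | $83.00 | $554.00 | — | $2,600.60
8 | $2,600.60 | $83.00 | $554.00 | — | $2,129.60
9 | $2,129.60 | $83.00 | $554.00 | — | $1,658.60
10 | $1,658.60 | $83.00 | $554.00 | — | $1,187.60
11 | $1,187.60 | $83.00 | $554.00 | — | $716.60
12 | $716.60 | $83.00 | $554.00 | — | $245.60
13 | $245.60 | $83.00 | $328.60 | — | $0.00
Total interest: $83.00 + $83.00 + $83.00 + $83.00 + $83.00 + $83.00 + $83.00 + $83.00 + $83.00 + $83.00 + $83.00 + $83.00 + $83.00 = $1,079.00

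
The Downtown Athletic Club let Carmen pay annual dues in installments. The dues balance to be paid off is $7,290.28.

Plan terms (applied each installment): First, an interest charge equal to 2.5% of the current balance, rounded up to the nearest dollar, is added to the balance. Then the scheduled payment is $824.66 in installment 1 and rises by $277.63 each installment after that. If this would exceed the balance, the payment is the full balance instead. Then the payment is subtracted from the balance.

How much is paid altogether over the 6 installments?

Installment 1: $7,290.28 +$183.00 interest = $7,473.28; pay $824.66 → $6,648.62
Installment 2: $6,648.62 +$167.00 interest = $6,815.62; pay $1,102.29 → $5,713.33
Installment 3: $5,713.33 +$143.00 interest = $5,856.33; pay $1,379.92 → $4,476.41
Installment 4: $4,476.41 +$112.00 interest = $4,588.41; pay $1,657.55 → $2,930.86
Installment 5: $2,930.86 +$74.00 interest = $3,004.86; pay $1,935.18 → $1,069.68
Installment 6: $1,069.68 +$27.00 interest = $1,096.68; pay $1,096.68 → $0.00
Total paid: $7,996.28

$7,996.28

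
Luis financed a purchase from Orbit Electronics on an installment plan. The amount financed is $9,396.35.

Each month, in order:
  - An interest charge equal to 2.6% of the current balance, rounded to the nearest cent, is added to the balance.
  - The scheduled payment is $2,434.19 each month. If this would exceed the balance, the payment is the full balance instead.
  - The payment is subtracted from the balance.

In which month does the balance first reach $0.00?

5

Month 1: opening $9,396.35; interest $244.31 → $9,640.66; payment $2,434.19; balance $7,206.47
Month 2: opening $7,206.47; interest $187.37 → $7,393.84; payment $2,434.19; balance $4,959.65
Month 3: opening $4,959.65; interest $128.95 → $5,088.60; payment $2,434.19; balance $2,654.41
Month 4: opening $2,654.41; interest $69.01 → $2,723.42; payment $2,434.19; balance $289.23
Month 5: opening $289.23; interest $7.52 → $296.75; payment $296.75; balance $0.00
Balance reaches $0.00 in month 5.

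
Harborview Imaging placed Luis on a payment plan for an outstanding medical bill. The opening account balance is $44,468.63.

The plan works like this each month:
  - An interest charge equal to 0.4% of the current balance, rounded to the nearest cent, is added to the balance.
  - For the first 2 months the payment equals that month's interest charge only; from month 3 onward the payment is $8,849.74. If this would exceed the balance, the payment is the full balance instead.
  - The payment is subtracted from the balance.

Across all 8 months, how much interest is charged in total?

$899.89

# | Opening | Interest | Payment | End bal
1 | $44,468.63 | $177.87 | $177.87 | $44,468.63
2 | $44,468.63 | $177.87 | $177.87 | $44,468.63
3 | $44,468.63 | $177.87 | $8,849.74 | $35,796.76
4 | $35,796.76 | $143.19 | $8,849.74 | $27,090.21
5 | $27,090.21 | $108.36 | $8,849.74 | $18,348.83
6 | $18,348.83 | $73.40 | $8,849.74 | $9,572.49
7 | $9,572.49 | $38.29 | $8,849.74 | $761.04
8 | $761.04 | $3.04 | $764.08 | $0.00
Total interest: $177.87 + $177.87 + $177.87 + $143.19 + $108.36 + $73.40 + $38.29 + $3.04 = $899.89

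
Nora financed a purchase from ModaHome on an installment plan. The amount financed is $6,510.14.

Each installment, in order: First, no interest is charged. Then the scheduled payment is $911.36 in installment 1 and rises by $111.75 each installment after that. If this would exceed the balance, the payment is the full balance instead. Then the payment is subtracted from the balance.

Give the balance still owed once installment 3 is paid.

Installment 1: opening $6,510.14; payment $911.36; balance $5,598.78
Installment 2: opening $5,598.78; payment $1,023.11; balance $4,575.67
Installment 3: opening $4,575.67; payment $1,134.86; balance $3,440.81

$3,440.81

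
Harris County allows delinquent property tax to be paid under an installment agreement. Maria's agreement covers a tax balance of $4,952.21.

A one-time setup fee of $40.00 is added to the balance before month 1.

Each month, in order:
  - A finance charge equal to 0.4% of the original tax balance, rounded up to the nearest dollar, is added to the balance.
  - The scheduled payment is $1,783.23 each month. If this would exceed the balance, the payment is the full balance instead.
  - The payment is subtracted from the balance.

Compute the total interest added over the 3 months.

Month 1: opening $4,992.21; interest $20.00 → $5,012.21; payment $1,783.23; balance $3,228.98
Month 2: opening $3,228.98; interest $20.00 → $3,248.98; payment $1,783.23; balance $1,465.75
Month 3: opening $1,465.75; interest $20.00 → $1,485.75; payment $1,485.75; balance $0.00
Total interest: $20.00 + $20.00 + $20.00 = $60.00

$60.00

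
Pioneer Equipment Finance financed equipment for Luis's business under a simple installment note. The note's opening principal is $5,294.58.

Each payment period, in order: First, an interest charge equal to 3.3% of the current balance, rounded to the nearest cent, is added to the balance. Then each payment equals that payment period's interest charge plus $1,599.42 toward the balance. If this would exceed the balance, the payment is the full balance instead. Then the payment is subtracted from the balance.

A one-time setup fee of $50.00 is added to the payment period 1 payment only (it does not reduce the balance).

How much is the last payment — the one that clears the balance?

$512.70

# | Opening | Interest | Payment | Fee | End bal
1 | $5,294.58 | $174.72 | $1,774.14 | $50.00 | $3,695.16
2 | $3,695.16 | $121.94 | $1,721.36 | — | $2,095.74
3 | $2,095.74 | $69.16 | $1,668.58 | — | $496.32
4 | $496.32 | $16.38 | $512.70 | — | $0.00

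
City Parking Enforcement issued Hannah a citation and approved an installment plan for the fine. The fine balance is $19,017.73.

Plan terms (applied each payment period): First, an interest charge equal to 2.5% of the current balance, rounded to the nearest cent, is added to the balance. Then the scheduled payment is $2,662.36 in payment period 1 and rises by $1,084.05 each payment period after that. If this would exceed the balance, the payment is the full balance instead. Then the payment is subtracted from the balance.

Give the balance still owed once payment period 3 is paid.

$9,012.34

# | Opening | Interest | Payment | End bal
1 | $19,017.73 | $475.44 | $2,662.36 | $16,830.81
2 | $16,830.81 | $420.77 | $3,746.41 | $13,505.17
3 | $13,505.17 | $337.63 | $4,830.46 | $9,012.34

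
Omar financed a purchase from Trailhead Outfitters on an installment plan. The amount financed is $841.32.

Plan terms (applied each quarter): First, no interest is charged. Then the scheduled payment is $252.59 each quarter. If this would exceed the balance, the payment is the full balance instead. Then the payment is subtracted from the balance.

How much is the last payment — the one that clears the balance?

$83.55

Quarter 1: opening $841.32; payment $252.59; balance $588.73
Quarter 2: opening $588.73; payment $252.59; balance $336.14
Quarter 3: opening $336.14; payment $252.59; balance $83.55
Quarter 4: opening $83.55; payment $83.55; balance $0.00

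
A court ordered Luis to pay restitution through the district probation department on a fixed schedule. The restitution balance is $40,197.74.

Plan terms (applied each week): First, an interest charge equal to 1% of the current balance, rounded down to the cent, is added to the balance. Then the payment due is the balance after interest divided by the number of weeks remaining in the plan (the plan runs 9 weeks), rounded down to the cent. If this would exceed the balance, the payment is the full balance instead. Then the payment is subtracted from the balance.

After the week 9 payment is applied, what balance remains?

Week 1: opening $40,197.74; interest $401.97 → $40,599.71; payment $4,511.07; balance $36,088.64
Week 2: opening $36,088.64; interest $360.88 → $36,449.52; payment $4,556.19; balance $31,893.33
Week 3: opening $31,893.33; interest $318.93 → $32,212.26; payment $4,601.75; balance $27,610.51
Week 4: opening $27,610.51; interest $276.10 → $27,886.61; payment $4,647.76; balance $23,238.85
Week 5: opening $23,238.85; interest $232.38 → $23,471.23; payment $4,694.24; balance $18,776.99
Week 6: opening $18,776.99; interest $187.76 → $18,964.75; payment $4,741.18; balance $14,223.57
Week 7: opening $14,223.57; interest $142.23 → $14,365.80; payment $4,788.60; balance $9,577.20
Week 8: opening $9,577.20; interest $95.77 → $9,672.97; payment $4,836.48; balance $4,836.49
Week 9: opening $4,836.49; interest $48.36 → $4,884.85; payment $4,884.85; balance $0.00

$0.00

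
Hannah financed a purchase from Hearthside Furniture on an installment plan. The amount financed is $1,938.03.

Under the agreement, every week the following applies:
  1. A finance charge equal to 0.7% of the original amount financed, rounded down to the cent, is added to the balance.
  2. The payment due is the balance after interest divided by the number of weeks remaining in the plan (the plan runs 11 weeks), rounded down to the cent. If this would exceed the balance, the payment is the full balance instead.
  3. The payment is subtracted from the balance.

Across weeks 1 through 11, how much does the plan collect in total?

$2,087.19

Week 1: $1,938.03 +$13.56 interest = $1,951.59; pay $177.41 → $1,774.18
Week 2: $1,774.18 +$13.56 interest = $1,787.74; pay $178.77 → $1,608.97
Week 3: $1,608.97 +$13.56 interest = $1,622.53; pay $180.28 → $1,442.25
Week 4: $1,442.25 +$13.56 interest = $1,455.81; pay $181.97 → $1,273.84
Week 5: $1,273.84 +$13.56 interest = $1,287.40; pay $183.91 → $1,103.49
Week 6: $1,103.49 +$13.56 interest = $1,117.05; pay $186.17 → $930.88
Week 7: $930.88 +$13.56 interest = $944.44; pay $188.88 → $755.56
Week 8: $755.56 +$13.56 interest = $769.12; pay $192.28 → $576.84
Week 9: $576.84 +$13.56 interest = $590.40; pay $196.80 → $393.60
Week 10: $393.60 +$13.56 interest = $407.16; pay $203.58 → $203.58
Week 11: $203.58 +$13.56 interest = $217.14; pay $217.14 → $0.00
Total paid: $2,087.19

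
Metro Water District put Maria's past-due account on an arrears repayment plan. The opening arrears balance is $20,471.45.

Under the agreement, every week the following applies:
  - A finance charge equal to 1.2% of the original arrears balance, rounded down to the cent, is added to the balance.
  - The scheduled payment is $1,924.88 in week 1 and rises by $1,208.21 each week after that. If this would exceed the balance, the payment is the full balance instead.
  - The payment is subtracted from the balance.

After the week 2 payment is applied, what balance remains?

$15,904.78

Week 1: opening $20,471.45; interest $245.65 → $20,717.10; payment $1,924.88; balance $18,792.22
Week 2: opening $18,792.22; interest $245.65 → $19,037.87; payment $3,133.09; balance $15,904.78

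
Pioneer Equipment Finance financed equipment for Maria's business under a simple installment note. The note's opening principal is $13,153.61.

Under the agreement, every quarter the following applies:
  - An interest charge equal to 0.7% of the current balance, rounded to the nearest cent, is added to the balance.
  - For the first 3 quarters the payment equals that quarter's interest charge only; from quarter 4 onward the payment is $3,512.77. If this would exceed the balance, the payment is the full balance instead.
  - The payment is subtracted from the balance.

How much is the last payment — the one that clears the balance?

Quarter 1: $13,153.61 +$92.08 interest = $13,245.69; pay $92.08 → $13,153.61
Quarter 2: $13,153.61 +$92.08 interest = $13,245.69; pay $92.08 → $13,153.61
Quarter 3: $13,153.61 +$92.08 interest = $13,245.69; pay $92.08 → $13,153.61
Quarter 4: $13,153.61 +$92.08 interest = $13,245.69; pay $3,512.77 → $9,732.92
Quarter 5: $9,732.92 +$68.13 interest = $9,801.05; pay $3,512.77 → $6,288.28
Quarter 6: $6,288.28 +$44.02 interest = $6,332.30; pay $3,512.77 → $2,819.53
Quarter 7: $2,819.53 +$19.74 interest = $2,839.27; pay $2,839.27 → $0.00

$2,839.27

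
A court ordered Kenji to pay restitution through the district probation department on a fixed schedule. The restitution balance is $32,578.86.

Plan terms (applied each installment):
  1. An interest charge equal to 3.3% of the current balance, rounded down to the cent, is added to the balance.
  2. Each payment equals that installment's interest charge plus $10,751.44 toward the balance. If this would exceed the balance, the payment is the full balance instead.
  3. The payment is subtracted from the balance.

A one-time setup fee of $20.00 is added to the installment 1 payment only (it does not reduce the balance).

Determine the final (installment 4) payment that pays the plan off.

$335.24

Installment 1: $32,578.86 +$1,075.10 interest = $33,653.96; pay $11,826.54 (+ $20.00 fee) → $21,827.42
Installment 2: $21,827.42 +$720.30 interest = $22,547.72; pay $11,471.74 → $11,075.98
Installment 3: $11,075.98 +$365.50 interest = $11,441.48; pay $11,116.94 → $324.54
Installment 4: $324.54 +$10.70 interest = $335.24; pay $335.24 → $0.00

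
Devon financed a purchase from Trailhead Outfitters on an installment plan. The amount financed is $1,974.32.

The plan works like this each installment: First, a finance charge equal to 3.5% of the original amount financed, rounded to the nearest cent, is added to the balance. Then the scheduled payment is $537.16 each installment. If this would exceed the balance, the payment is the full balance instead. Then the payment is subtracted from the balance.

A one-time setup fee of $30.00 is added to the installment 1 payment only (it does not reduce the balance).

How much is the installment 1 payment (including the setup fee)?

$567.16

Installment 1: opening $1,974.32; interest $69.10 → $2,043.42; payment $537.16 (+ $30.00 fee); balance $1,506.26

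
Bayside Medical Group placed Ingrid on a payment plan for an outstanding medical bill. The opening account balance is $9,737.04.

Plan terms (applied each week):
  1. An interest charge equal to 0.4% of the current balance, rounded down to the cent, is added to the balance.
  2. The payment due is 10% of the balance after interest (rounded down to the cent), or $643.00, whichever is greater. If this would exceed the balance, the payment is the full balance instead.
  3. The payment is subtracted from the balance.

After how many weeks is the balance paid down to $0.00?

# | Opening | Interest | Payment | End bal
1 | $9,737.04 | $38.94 | $977.59 | $8,798.39
2 | $8,798.39 | $35.19 | $883.35 | $7,950.23
3 | $7,950.23 | $31.80 | $798.20 | $7,183.83
4 | $7,183.83 | $28.73 | $721.25 | $6,491.31
5 | $6,491.31 | $25.96 | $651.72 | $5,865.55
6 | $5,865.55 | $23.46 | $643.00 | $5,246.01
7 | $5,246.01 | $20.98 | $643.00 | $4,623.99
8 | $4,623.99 | $18.49 | $643.00 | $3,999.48
9 | $3,999.48 | $15.99 | $643.00 | $3,372.47
10 | $3,372.47 | $13.48 | $643.00 | $2,742.95
11 | $2,742.95 | $10.97 | $643.00 | $2,110.92
12 | $2,110.92 | $8.44 | $643.00 | $1,476.36
13 | $1,476.36 | $5.90 | $643.00 | $839.26
14 | $839.26 | $3.35 | $643.00 | $199.61
15 | $199.61 | $0.79 | $200.40 | $0.00
Balance reaches $0.00 in week 15.

15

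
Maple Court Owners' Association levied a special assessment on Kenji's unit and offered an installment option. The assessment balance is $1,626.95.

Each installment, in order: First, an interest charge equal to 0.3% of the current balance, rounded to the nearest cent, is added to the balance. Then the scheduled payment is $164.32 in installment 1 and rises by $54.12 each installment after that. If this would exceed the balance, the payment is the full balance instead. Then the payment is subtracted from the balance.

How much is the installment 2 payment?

Installment 1: opening $1,626.95; interest $4.88 → $1,631.83; payment $164.32; balance $1,467.51
Installment 2: opening $1,467.51; interest $4.40 → $1,471.91; payment $218.44; balance $1,253.47

$218.44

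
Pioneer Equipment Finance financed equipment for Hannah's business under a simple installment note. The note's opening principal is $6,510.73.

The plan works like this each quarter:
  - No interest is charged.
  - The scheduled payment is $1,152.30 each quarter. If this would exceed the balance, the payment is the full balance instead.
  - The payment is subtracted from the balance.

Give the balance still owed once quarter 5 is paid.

$749.23

# | Opening | Payment | End bal
1 | $6,510.73 | $1,152.30 | $5,358.43
2 | $5,358.43 | $1,152.30 | $4,206.13
3 | $4,206.13 | $1,152.30 | $3,053.83
4 | $3,053.83 | $1,152.30 | $1,901.53
5 | $1,901.53 | $1,152.30 | $749.23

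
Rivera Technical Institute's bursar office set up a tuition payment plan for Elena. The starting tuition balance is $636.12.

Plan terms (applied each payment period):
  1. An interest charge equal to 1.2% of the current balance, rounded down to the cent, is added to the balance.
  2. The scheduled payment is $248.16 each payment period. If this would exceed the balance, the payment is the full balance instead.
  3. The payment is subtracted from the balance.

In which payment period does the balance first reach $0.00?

3

# | Opening | Interest | Payment | End bal
1 | $636.12 | $7.63 | $248.16 | $395.59
2 | $395.59 | $4.74 | $248.16 | $152.17
3 | $152.17 | $1.82 | $153.99 | $0.00
Balance reaches $0.00 in payment period 3.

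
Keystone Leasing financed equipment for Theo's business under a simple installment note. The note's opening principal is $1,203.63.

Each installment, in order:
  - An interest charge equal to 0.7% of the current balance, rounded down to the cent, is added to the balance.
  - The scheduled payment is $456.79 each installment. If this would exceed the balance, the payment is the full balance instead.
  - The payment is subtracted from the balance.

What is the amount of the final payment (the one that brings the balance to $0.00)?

$305.87

Installment 1: opening $1,203.63; interest $8.42 → $1,212.05; payment $456.79; balance $755.26
Installment 2: opening $755.26; interest $5.28 → $760.54; payment $456.79; balance $303.75
Installment 3: opening $303.75; interest $2.12 → $305.87; payment $305.87; balance $0.00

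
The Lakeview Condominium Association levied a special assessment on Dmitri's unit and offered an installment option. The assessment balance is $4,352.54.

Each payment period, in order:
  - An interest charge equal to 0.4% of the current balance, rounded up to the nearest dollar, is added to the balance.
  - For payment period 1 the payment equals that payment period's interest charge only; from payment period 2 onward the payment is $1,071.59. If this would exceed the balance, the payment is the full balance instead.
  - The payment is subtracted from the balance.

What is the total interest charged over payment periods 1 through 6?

Payment period 1: opening $4,352.54; interest $18.00 → $4,370.54; payment $18.00; balance $4,352.54
Payment period 2: opening $4,352.54; interest $18.00 → $4,370.54; payment $1,071.59; balance $3,298.95
Payment period 3: opening $3,298.95; interest $14.00 → $3,312.95; payment $1,071.59; balance $2,241.36
Payment period 4: opening $2,241.36; interest $9.00 → $2,250.36; payment $1,071.59; balance $1,178.77
Payment period 5: opening $1,178.77; interest $5.00 → $1,183.77; payment $1,071.59; balance $112.18
Payment period 6: opening $112.18; interest $1.00 → $113.18; payment $113.18; balance $0.00
Total interest: $18.00 + $18.00 + $14.00 + $9.00 + $5.00 + $1.00 = $65.00

$65.00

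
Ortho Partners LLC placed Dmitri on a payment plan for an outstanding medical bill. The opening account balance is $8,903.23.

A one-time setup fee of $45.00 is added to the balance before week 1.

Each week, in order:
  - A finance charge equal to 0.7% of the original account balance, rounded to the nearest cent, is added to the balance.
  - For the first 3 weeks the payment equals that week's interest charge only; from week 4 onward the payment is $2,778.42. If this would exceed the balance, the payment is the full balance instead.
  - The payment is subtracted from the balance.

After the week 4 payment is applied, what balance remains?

$6,232.13

Week 1: opening $8,948.23; interest $62.32 → $9,010.55; payment $62.32; balance $8,948.23
Week 2: opening $8,948.23; interest $62.32 → $9,010.55; payment $62.32; balance $8,948.23
Week 3: opening $8,948.23; interest $62.32 → $9,010.55; payment $62.32; balance $8,948.23
Week 4: opening $8,948.23; interest $62.32 → $9,010.55; payment $2,778.42; balance $6,232.13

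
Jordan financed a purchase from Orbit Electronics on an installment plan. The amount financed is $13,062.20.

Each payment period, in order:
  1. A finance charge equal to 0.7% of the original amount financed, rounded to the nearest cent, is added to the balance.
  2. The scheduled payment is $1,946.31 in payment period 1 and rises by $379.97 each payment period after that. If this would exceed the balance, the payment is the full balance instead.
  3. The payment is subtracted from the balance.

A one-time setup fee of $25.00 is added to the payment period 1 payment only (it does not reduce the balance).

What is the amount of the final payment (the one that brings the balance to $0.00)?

$3,454.34

Payment period 1: opening $13,062.20; interest $91.44 → $13,153.64; payment $1,946.31 (+ $25.00 fee); balance $11,207.33
Payment period 2: opening $11,207.33; interest $91.44 → $11,298.77; payment $2,326.28; balance $8,972.49
Payment period 3: opening $8,972.49; interest $91.44 → $9,063.93; payment $2,706.25; balance $6,357.68
Payment period 4: opening $6,357.68; interest $91.44 → $6,449.12; payment $3,086.22; balance $3,362.90
Payment period 5: opening $3,362.90; interest $91.44 → $3,454.34; payment $3,454.34; balance $0.00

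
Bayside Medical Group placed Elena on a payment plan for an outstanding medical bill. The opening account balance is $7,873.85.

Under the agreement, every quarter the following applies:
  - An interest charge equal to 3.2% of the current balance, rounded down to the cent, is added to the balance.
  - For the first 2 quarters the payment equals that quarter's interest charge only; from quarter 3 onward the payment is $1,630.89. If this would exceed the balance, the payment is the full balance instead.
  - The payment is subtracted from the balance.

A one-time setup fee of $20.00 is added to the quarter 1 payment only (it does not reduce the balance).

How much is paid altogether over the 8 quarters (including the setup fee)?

# | Opening | Interest | Payment | Fee | End bal
1 | $7,873.85 | $251.96 | $251.96 | $20.00 | $7,873.85
2 | $7,873.85 | $251.96 | $251.96 | — | $7,873.85
3 | $7,873.85 | $251.96 | $1,630.89 | — | $6,494.92
4 | $6,494.92 | $207.83 | $1,630.89 | — | $5,071.86
5 | $5,071.86 | $162.29 | $1,630.89 | — | $3,603.26
6 | $3,603.26 | $115.30 | $1,630.89 | — | $2,087.67
7 | $2,087.67 | $66.80 | $1,630.89 | — | $523.58
8 | $523.58 | $16.75 | $540.33 | — | $0.00
Total paid: $9,218.70

$9,218.70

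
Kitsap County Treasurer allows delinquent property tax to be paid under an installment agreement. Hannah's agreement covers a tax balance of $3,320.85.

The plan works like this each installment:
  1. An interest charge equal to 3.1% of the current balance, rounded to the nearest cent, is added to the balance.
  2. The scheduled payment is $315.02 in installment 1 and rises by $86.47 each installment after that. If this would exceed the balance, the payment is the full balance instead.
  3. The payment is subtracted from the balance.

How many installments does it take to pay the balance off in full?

7

Installment 1: $3,320.85 +$102.95 interest = $3,423.80; pay $315.02 → $3,108.78
Installment 2: $3,108.78 +$96.37 interest = $3,205.15; pay $401.49 → $2,803.66
Installment 3: $2,803.66 +$86.91 interest = $2,890.57; pay $487.96 → $2,402.61
Installment 4: $2,402.61 +$74.48 interest = $2,477.09; pay $574.43 → $1,902.66
Installment 5: $1,902.66 +$58.98 interest = $1,961.64; pay $660.90 → $1,300.74
Installment 6: $1,300.74 +$40.32 interest = $1,341.06; pay $747.37 → $593.69
Installment 7: $593.69 +$18.40 interest = $612.09; pay $612.09 → $0.00
Balance reaches $0.00 in installment 7.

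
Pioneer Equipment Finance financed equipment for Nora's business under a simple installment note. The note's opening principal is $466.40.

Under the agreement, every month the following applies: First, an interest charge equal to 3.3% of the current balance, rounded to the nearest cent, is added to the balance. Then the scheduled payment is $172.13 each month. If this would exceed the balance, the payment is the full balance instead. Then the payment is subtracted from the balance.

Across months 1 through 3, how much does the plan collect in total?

Month 1: opening $466.40; interest $15.39 → $481.79; payment $172.13; balance $309.66
Month 2: opening $309.66; interest $10.22 → $319.88; payment $172.13; balance $147.75
Month 3: opening $147.75; interest $4.88 → $152.63; payment $152.63; balance $0.00
Total paid: $496.89

$496.89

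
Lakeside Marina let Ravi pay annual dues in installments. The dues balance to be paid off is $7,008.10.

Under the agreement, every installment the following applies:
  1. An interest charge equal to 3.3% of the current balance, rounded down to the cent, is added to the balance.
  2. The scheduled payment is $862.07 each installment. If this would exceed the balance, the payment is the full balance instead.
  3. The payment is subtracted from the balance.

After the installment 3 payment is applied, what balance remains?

$5,052.54

Installment 1: $7,008.10 +$231.26 interest = $7,239.36; pay $862.07 → $6,377.29
Installment 2: $6,377.29 +$210.45 interest = $6,587.74; pay $862.07 → $5,725.67
Installment 3: $5,725.67 +$188.94 interest = $5,914.61; pay $862.07 → $5,052.54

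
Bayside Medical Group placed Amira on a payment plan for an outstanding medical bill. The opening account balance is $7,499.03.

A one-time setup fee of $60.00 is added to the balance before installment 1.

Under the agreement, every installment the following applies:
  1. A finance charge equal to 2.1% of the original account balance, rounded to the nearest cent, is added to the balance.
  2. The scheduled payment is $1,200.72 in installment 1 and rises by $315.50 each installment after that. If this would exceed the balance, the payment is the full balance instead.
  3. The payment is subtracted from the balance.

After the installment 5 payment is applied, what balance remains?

$0.00

# | Opening | Interest | Payment | End bal
1 | $7,559.03 | $157.48 | $1,200.72 | $6,515.79
2 | $6,515.79 | $157.48 | $1,516.22 | $5,157.05
3 | $5,157.05 | $157.48 | $1,831.72 | $3,482.81
4 | $3,482.81 | $157.48 | $2,147.22 | $1,493.07
5 | $1,493.07 | $157.48 | $1,650.55 | $0.00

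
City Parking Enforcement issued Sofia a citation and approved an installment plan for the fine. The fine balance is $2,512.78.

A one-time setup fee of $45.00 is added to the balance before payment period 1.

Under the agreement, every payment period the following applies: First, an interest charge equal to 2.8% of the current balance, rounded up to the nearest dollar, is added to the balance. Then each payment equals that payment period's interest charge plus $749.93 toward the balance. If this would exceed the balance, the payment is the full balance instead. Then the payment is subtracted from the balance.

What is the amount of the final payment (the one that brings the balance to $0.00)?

$316.99

Payment period 1: $2,557.78 +$72.00 interest = $2,629.78; pay $821.93 → $1,807.85
Payment period 2: $1,807.85 +$51.00 interest = $1,858.85; pay $800.93 → $1,057.92
Payment period 3: $1,057.92 +$30.00 interest = $1,087.92; pay $779.93 → $307.99
Payment period 4: $307.99 +$9.00 interest = $316.99; pay $316.99 → $0.00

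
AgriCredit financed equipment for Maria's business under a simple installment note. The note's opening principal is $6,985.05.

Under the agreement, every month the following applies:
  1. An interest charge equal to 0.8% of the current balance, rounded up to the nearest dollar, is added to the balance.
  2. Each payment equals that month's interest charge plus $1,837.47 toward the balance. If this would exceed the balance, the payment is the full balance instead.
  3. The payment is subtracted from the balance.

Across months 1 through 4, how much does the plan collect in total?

Month 1: opening $6,985.05; interest $56.00 → $7,041.05; payment $1,893.47; balance $5,147.58
Month 2: opening $5,147.58; interest $42.00 → $5,189.58; payment $1,879.47; balance $3,310.11
Month 3: opening $3,310.11; interest $27.00 → $3,337.11; payment $1,864.47; balance $1,472.64
Month 4: opening $1,472.64; interest $12.00 → $1,484.64; payment $1,484.64; balance $0.00
Total paid: $7,122.05

$7,122.05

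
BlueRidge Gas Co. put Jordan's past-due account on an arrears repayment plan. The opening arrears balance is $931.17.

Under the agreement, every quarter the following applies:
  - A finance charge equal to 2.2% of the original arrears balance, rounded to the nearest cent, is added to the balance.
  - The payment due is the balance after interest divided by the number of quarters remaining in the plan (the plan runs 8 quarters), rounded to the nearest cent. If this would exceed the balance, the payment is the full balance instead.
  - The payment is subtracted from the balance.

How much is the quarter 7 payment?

Quarter 1: $931.17 +$20.49 interest = $951.66; pay $118.96 → $832.70
Quarter 2: $832.70 +$20.49 interest = $853.19; pay $121.88 → $731.31
Quarter 3: $731.31 +$20.49 interest = $751.80; pay $125.30 → $626.50
Quarter 4: $626.50 +$20.49 interest = $646.99; pay $129.40 → $517.59
Quarter 5: $517.59 +$20.49 interest = $538.08; pay $134.52 → $403.56
Quarter 6: $403.56 +$20.49 interest = $424.05; pay $141.35 → $282.70
Quarter 7: $282.70 +$20.49 interest = $303.19; pay $151.60 → $151.59

$151.60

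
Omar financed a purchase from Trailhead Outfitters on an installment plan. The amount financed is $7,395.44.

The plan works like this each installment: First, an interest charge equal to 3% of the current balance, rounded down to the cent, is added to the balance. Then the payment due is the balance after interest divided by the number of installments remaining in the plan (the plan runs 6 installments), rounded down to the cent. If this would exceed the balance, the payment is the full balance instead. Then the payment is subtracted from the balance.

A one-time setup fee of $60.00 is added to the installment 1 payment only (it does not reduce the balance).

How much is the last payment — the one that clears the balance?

$1,471.75

# | Opening | Interest | Payment | Fee | End bal
1 | $7,395.44 | $221.86 | $1,269.55 | $60.00 | $6,347.75
2 | $6,347.75 | $190.43 | $1,307.63 | — | $5,230.55
3 | $5,230.55 | $156.91 | $1,346.86 | — | $4,040.60
4 | $4,040.60 | $121.21 | $1,387.27 | — | $2,774.54
5 | $2,774.54 | $83.23 | $1,428.88 | — | $1,428.89
6 | $1,428.89 | $42.86 | $1,471.75 | — | $0.00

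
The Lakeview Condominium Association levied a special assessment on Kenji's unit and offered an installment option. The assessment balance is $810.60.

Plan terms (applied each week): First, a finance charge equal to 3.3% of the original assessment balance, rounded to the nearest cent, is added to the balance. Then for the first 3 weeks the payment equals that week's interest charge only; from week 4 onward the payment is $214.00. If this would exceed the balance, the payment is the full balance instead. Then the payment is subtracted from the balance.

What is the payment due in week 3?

$26.75

# | Opening | Interest | Payment | End bal
1 | $810.60 | $26.75 | $26.75 | $810.60
2 | $810.60 | $26.75 | $26.75 | $810.60
3 | $810.60 | $26.75 | $26.75 | $810.60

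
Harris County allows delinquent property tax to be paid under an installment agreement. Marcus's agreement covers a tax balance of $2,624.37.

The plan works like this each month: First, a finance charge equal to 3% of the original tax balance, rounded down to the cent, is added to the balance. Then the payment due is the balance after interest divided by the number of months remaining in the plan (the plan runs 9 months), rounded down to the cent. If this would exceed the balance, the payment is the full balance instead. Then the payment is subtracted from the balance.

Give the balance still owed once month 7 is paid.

$792.47

Month 1: opening $2,624.37; interest $78.73 → $2,703.10; payment $300.34; balance $2,402.76
Month 2: opening $2,402.76; interest $78.73 → $2,481.49; payment $310.18; balance $2,171.31
Month 3: opening $2,171.31; interest $78.73 → $2,250.04; payment $321.43; balance $1,928.61
Month 4: opening $1,928.61; interest $78.73 → $2,007.34; payment $334.55; balance $1,672.79
Month 5: opening $1,672.79; interest $78.73 → $1,751.52; payment $350.30; balance $1,401.22
Month 6: opening $1,401.22; interest $78.73 → $1,479.95; payment $369.98; balance $1,109.97
Month 7: opening $1,109.97; interest $78.73 → $1,188.70; payment $396.23; balance $792.47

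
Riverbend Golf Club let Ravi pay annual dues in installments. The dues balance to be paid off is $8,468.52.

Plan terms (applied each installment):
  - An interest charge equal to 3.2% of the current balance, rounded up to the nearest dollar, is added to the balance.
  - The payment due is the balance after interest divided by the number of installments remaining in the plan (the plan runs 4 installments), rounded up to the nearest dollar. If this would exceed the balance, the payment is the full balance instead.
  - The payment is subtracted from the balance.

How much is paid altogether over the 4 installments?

$9,169.52

Installment 1: opening $8,468.52; interest $271.00 → $8,739.52; payment $2,185.00; balance $6,554.52
Installment 2: opening $6,554.52; interest $210.00 → $6,764.52; payment $2,255.00; balance $4,509.52
Installment 3: opening $4,509.52; interest $145.00 → $4,654.52; payment $2,328.00; balance $2,326.52
Installment 4: opening $2,326.52; interest $75.00 → $2,401.52; payment $2,401.52; balance $0.00
Total paid: $9,169.52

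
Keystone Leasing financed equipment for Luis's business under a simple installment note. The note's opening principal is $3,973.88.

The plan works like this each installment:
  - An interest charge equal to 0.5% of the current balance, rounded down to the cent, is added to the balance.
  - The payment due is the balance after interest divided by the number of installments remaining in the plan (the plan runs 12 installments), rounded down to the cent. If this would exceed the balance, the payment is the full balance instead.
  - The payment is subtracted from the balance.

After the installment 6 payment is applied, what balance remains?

$2,047.31

Installment 1: opening $3,973.88; interest $19.86 → $3,993.74; payment $332.81; balance $3,660.93
Installment 2: opening $3,660.93; interest $18.30 → $3,679.23; payment $334.47; balance $3,344.76
Installment 3: opening $3,344.76; interest $16.72 → $3,361.48; payment $336.14; balance $3,025.34
Installment 4: opening $3,025.34; interest $15.12 → $3,040.46; payment $337.82; balance $2,702.64
Installment 5: opening $2,702.64; interest $13.51 → $2,716.15; payment $339.51; balance $2,376.64
Installment 6: opening $2,376.64; interest $11.88 → $2,388.52; payment $341.21; balance $2,047.31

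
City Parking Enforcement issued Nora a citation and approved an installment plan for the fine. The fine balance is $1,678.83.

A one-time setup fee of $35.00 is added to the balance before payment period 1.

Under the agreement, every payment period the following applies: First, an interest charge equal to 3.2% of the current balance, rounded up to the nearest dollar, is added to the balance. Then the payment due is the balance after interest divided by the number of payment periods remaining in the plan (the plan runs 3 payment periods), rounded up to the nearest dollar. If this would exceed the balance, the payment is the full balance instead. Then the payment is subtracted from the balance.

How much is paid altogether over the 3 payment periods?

$1,826.83

Payment period 1: opening $1,713.83; interest $55.00 → $1,768.83; payment $590.00; balance $1,178.83
Payment period 2: opening $1,178.83; interest $38.00 → $1,216.83; payment $609.00; balance $607.83
Payment period 3: opening $607.83; interest $20.00 → $627.83; payment $627.83; balance $0.00
Total paid: $1,826.83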